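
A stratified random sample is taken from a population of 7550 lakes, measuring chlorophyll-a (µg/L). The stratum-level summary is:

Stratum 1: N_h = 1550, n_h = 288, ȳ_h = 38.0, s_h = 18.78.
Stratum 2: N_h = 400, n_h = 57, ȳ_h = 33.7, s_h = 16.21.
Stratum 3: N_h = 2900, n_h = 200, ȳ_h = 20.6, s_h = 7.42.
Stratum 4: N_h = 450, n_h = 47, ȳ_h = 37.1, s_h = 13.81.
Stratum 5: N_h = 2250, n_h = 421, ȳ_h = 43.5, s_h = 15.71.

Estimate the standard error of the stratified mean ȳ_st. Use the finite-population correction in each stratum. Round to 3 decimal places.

SE(ȳ_st) ≈ 0.382

V̂(ȳ_st) = Σ W_h² (1 − n_h/N_h) s_h²/n_h, with W_h = N_h/N and N = 7550:
  stratum 1: (1550/7550)²·(1 − 288/1550)·18.78²/288 = 0.0420239
  stratum 2: (400/7550)²·(1 − 57/400)·16.21²/57 = 0.0110956
  stratum 3: (2900/7550)²·(1 − 200/2900)·7.42²/200 = 0.0378134
  stratum 4: (450/7550)²·(1 − 47/450)·13.81²/47 = 0.0129096
  stratum 5: (2250/7550)²·(1 − 421/2250)·15.71²/421 = 0.0423226
V̂(ȳ_st) = 0.146165
SE(ȳ_st) = √0.146165 = 0.382315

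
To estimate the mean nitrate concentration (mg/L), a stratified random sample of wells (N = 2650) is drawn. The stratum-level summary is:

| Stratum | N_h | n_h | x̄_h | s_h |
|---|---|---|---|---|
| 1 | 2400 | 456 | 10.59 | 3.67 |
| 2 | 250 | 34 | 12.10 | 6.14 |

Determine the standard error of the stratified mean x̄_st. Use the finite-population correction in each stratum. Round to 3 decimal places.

SE(x̄_st) ≈ 0.168

V̂(x̄_st) = Σ W_h² (1 − n_h/N_h) s_h²/n_h, with W_h = N_h/N and N = 2650:
  stratum 1: (2400/2650)²·(1 − 456/2400)·3.67²/456 = 0.0196238
  stratum 2: (250/2650)²·(1 − 34/250)·6.14²/34 = 0.00852628
V̂(x̄_st) = 0.0281501
SE(x̄_st) = √0.0281501 = 0.16778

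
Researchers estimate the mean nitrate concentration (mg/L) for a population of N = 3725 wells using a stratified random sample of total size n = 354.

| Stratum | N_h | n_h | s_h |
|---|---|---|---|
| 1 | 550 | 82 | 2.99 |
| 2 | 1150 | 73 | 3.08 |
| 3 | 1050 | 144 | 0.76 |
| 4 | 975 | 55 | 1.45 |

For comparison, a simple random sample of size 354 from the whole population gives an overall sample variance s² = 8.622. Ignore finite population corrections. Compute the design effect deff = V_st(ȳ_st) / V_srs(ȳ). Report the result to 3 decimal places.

deff ≈ 0.727

V̂(ȳ_st) = Σ W_h² s_h²/n_h, with W_h = N_h/N and N = 3725:
  stratum 1: (550/3725)²·2.99²/82 = 0.00237685
  stratum 2: (1150/3725)²·3.08²/73 = 0.0123857
  stratum 3: (1050/3725)²·0.76²/144 = 0.000318706
  stratum 4: (975/3725)²·1.45²/55 = 0.00261897
V_st = 0.0177003
V_srs = s²/n = 8.622/354 = 0.0243559
deff = V_st / V_srs = 0.0177003/0.0243559 = 0.7267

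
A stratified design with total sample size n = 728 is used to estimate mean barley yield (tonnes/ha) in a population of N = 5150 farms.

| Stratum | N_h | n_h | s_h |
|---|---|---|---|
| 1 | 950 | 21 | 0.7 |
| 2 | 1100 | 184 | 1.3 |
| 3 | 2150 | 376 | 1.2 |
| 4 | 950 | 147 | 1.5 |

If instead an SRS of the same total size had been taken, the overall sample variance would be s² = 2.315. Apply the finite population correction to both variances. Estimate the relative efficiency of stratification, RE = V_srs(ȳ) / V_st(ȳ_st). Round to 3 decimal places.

RE ≈ 1.290

V̂(ȳ_st) = Σ W_h² (1 − n_h/N_h) s_h²/n_h, with W_h = N_h/N and N = 5150:
  stratum 1: (950/5150)²·(1 − 21/950)·0.7²/21 = 0.000776429
  stratum 2: (1100/5150)²·(1 − 184/1100)·1.3²/184 = 0.000348933
  stratum 3: (2150/5150)²·(1 − 376/2150)·1.2²/376 = 0.000550747
  stratum 4: (950/5150)²·(1 − 147/950)·1.5²/147 = 0.00044024
V_st = 0.00211635
V_srs = (1 − 728/5150)·2.315/728 = 0.00273043
Relative efficiency = V_srs / V_st = 0.00273043/0.00211635 = 1.2902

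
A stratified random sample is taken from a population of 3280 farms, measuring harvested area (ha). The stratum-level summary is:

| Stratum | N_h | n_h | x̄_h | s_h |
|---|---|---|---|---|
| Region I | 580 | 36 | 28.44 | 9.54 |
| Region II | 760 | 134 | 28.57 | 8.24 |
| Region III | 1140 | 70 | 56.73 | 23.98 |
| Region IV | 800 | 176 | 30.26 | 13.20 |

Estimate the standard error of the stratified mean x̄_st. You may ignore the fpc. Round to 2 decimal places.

SE(x̄_st) ≈ 1.08

V̂(x̄_st) = Σ W_h² s_h²/n_h, with W_h = N_h/N and N = 3280:
  stratum Region I: (580/3280)²·9.54²/36 = 0.0790501
  stratum Region II: (760/3280)²·8.24²/134 = 0.0272038
  stratum Region III: (1140/3280)²·23.98²/70 = 0.992344
  stratum Region IV: (800/3280)²·13.20²/176 = 0.0588935
V̂(x̄_st) = 1.15749
SE(x̄_st) = √1.15749 = 1.07587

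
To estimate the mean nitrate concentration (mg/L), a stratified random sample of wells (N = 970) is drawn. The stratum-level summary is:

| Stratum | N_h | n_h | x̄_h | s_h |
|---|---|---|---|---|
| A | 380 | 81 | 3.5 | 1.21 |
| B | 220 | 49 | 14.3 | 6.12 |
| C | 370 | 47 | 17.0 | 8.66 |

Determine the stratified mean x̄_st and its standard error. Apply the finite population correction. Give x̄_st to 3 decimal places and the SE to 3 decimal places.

x̄_st ≈ 11.099, SE ≈ 0.485

x̄_st = Σ W_h x̄_h = (380·3.5 + 220·14.3 + 370·17.0)/970 = 11.09897
V̂(x̄_st) = Σ W_h² (1 − n_h/N_h) s_h²/n_h, with W_h = N_h/N and N = 970:
  stratum A: (380/970)²·(1 − 81/380)·1.21²/81 = 0.00218272
  stratum B: (220/970)²·(1 − 49/220)·6.12²/49 = 0.030562
  stratum C: (370/970)²·(1 − 47/370)·8.66²/47 = 0.202674
V̂(x̄_st) = 0.235419
SE(x̄_st) = √0.235419 = 0.4852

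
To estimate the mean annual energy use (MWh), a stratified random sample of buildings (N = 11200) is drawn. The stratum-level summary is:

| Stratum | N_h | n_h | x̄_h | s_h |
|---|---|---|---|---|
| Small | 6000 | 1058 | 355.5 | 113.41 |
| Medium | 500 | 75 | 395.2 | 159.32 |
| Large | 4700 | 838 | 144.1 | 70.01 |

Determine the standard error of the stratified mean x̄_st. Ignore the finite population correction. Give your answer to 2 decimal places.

V̂(x̄_st) = Σ W_h² s_h²/n_h, with W_h = N_h/N and N = 11200:
  stratum Small: (6000/11200)²·113.41²/1058 = 3.48886
  stratum Medium: (500/11200)²·159.32²/75 = 0.674502
  stratum Large: (4700/11200)²·70.01²/838 = 1.03
V̂(x̄_st) = 5.19336
SE(x̄_st) = √5.19336 = 2.27889

SE(x̄_st) ≈ 2.28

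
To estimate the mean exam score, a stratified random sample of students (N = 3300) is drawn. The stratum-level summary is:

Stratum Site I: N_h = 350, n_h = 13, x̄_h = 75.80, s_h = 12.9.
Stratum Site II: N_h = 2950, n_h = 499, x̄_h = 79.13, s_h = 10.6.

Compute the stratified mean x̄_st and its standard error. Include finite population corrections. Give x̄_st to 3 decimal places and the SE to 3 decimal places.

x̄_st = Σ W_h x̄_h = (350·75.80 + 2950·79.13)/3300 = 78.77682
V̂(x̄_st) = Σ W_h² (1 − n_h/N_h) s_h²/n_h, with W_h = N_h/N and N = 3300:
  stratum Site I: (350/3300)²·(1 − 13/350)·12.9²/13 = 0.138646
  stratum Site II: (2950/3300)²·(1 − 499/2950)·10.6²/499 = 0.149503
V̂(x̄_st) = 0.288148
SE(x̄_st) = √0.288148 = 0.536794

x̄_st ≈ 78.777, SE ≈ 0.537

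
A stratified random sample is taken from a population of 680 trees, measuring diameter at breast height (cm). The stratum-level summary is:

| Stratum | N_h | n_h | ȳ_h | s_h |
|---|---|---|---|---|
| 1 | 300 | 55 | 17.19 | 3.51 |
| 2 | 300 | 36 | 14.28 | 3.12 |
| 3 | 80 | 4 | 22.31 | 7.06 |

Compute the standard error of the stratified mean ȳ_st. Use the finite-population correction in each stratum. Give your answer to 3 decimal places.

V̂(ȳ_st) = Σ W_h² (1 − n_h/N_h) s_h²/n_h, with W_h = N_h/N and N = 680:
  stratum 1: (300/680)²·(1 − 55/300)·3.51²/55 = 0.0356058
  stratum 2: (300/680)²·(1 − 36/300)·3.12²/36 = 0.0463142
  stratum 3: (80/680)²·(1 − 4/80)·7.06²/4 = 0.163846
V̂(ȳ_st) = 0.245766
SE(ȳ_st) = √0.245766 = 0.495748

SE(ȳ_st) ≈ 0.496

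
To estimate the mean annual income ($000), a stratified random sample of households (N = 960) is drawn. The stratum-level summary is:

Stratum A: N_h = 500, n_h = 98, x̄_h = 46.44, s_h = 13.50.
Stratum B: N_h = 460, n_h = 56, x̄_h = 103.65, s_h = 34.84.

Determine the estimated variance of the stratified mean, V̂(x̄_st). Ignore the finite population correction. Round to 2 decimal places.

V̂(x̄_st) ≈ 5.48

V̂(x̄_st) = Σ W_h² s_h²/n_h, with W_h = N_h/N and N = 960:
  stratum A: (500/960)²·13.50²/98 = 0.504474
  stratum B: (460/960)²·34.84²/56 = 4.9767
V̂(x̄_st) = 5.48117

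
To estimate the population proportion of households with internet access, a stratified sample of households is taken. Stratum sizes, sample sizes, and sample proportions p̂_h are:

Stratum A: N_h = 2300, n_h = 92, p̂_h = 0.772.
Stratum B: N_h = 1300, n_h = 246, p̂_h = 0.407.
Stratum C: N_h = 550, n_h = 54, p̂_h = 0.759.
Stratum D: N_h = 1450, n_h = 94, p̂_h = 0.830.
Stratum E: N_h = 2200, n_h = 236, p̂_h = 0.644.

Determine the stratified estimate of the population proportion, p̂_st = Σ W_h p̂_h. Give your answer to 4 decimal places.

N = 7800; stratum weights W_h = N_h/N.
p̂_st = Σ W_h p̂_h = (2300·0.772 + 1300·0.407 + 550·0.759 + 1450·0.830 + 2200·0.644)/7800 = 0.68493

p̂_st ≈ 0.6849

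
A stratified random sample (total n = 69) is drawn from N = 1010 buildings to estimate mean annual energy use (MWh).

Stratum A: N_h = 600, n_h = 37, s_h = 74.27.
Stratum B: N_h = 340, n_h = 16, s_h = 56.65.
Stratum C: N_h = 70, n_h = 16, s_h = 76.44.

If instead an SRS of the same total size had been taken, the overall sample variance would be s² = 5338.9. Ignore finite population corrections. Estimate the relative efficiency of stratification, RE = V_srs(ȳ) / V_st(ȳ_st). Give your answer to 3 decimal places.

V̂(ȳ_st) = Σ W_h² s_h²/n_h, with W_h = N_h/N and N = 1010:
  stratum A: (600/1010)²·74.27²/37 = 52.612
  stratum B: (340/1010)²·56.65²/16 = 22.7298
  stratum C: (70/1010)²·76.44²/16 = 1.75418
V_st = 77.096
V_srs = s²/n = 5338.9/69 = 77.3754
Relative efficiency = V_srs / V_st = 77.3754/77.096 = 1.0036

RE ≈ 1.004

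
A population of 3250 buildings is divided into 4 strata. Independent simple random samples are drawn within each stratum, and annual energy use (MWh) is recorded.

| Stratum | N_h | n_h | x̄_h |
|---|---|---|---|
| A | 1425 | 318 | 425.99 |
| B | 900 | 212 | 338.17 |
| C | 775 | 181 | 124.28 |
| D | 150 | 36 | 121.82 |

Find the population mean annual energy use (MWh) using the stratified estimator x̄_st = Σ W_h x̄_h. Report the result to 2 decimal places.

N = Σ N_h = 3250. Stratum weights W_h = N_h/N.
x̄_st = (1425·425.99 + 900·338.17 + 775·124.28 + 150·121.82) / 3250 = 315.6858

x̄_st ≈ 315.69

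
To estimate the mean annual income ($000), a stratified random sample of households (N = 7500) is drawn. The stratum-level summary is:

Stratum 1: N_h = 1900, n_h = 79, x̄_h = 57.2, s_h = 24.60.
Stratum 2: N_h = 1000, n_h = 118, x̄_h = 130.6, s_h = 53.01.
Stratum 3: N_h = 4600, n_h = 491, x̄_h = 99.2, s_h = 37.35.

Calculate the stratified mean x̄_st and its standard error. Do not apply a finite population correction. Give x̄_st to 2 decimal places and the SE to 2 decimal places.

x̄_st ≈ 92.75, SE ≈ 1.41

x̄_st = Σ W_h x̄_h = (1900·57.2 + 1000·130.6 + 4600·99.2)/7500 = 92.74667
V̂(x̄_st) = Σ W_h² s_h²/n_h, with W_h = N_h/N and N = 7500:
  stratum 1: (1900/7500)²·24.60²/79 = 0.491618
  stratum 2: (1000/7500)²·53.01²/118 = 0.423361
  stratum 3: (4600/7500)²·37.35²/491 = 1.06879
V̂(x̄_st) = 1.98377
SE(x̄_st) = √1.98377 = 1.40846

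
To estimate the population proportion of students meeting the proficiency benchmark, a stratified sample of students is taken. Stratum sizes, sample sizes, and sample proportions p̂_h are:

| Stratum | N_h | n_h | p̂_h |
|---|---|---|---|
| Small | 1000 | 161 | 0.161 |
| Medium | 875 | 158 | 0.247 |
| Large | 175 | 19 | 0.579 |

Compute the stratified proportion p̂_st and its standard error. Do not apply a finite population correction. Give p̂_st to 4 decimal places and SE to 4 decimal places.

p̂_st ≈ 0.2334, SE ≈ 0.0227

N = 2050; stratum weights W_h = N_h/N.
p̂_st = Σ W_h p̂_h = (1000·0.161 + 875·0.247 + 175·0.579)/2050 = 0.23339
V̂(p̂_st) = Σ W_h² p̂_h(1−p̂_h)/(n_h−1):
  stratum Small: (1000/2050)²·0.161·0.839/160 = 0.000200891
  stratum Medium: (875/2050)²·0.247·0.753/157 = 0.000215824
  stratum Large: (175/2050)²·0.579·0.421/18 = 9.86862e-05
V̂(p̂_st) = 0.000515402; SE = √V̂ = 0.0227025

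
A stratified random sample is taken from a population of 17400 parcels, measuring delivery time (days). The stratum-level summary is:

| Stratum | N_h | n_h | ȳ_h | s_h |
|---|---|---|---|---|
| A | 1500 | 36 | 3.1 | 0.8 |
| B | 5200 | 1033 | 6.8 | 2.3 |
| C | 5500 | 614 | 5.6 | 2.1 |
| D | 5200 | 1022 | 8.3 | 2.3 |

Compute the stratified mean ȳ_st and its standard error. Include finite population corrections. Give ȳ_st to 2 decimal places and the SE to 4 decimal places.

ȳ_st = Σ W_h ȳ_h = (1500·3.1 + 5200·6.8 + 5500·5.6 + 5200·8.3)/17400 = 6.55000
V̂(ȳ_st) = Σ W_h² (1 − n_h/N_h) s_h²/n_h, with W_h = N_h/N and N = 17400:
  stratum A: (1500/17400)²·(1 − 36/1500)·0.8²/36 = 0.000128947
  stratum B: (5200/17400)²·(1 − 1033/5200)·2.3²/1033 = 0.000366508
  stratum C: (5500/17400)²·(1 − 614/5500)·2.1²/614 = 0.000637511
  stratum D: (5200/17400)²·(1 − 1022/5200)·2.3²/1022 = 0.000371431
V̂(ȳ_st) = 0.0015044
SE(ȳ_st) = √0.0015044 = 0.0387866

ȳ_st ≈ 6.55, SE ≈ 0.0388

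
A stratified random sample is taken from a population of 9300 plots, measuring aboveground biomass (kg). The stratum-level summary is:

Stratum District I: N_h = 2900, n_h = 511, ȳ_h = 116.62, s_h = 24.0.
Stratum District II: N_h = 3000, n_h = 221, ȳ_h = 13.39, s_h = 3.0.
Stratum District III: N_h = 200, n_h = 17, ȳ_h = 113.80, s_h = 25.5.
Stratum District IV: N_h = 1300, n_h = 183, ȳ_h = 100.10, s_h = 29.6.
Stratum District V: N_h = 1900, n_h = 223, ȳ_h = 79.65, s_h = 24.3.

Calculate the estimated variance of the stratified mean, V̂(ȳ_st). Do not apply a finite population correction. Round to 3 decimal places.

V̂(ȳ_st) = Σ W_h² s_h²/n_h, with W_h = N_h/N and N = 9300:
  stratum District I: (2900/9300)²·24.0²/511 = 0.109605
  stratum District II: (3000/9300)²·3.0²/221 = 0.00423767
  stratum District III: (200/9300)²·25.5²/17 = 0.0176899
  stratum District IV: (1300/9300)²·29.6²/183 = 0.093552
  stratum District V: (1900/9300)²·24.3²/223 = 0.110522
V̂(ȳ_st) = 0.335607

V̂(ȳ_st) ≈ 0.336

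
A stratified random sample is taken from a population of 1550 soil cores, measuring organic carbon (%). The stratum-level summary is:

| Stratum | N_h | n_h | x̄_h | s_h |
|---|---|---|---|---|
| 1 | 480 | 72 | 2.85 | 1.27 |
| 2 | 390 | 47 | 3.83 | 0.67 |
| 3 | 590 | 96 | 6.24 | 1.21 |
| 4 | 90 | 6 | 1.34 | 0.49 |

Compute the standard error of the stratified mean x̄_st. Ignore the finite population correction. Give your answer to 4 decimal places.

SE(x̄_st) ≈ 0.0714

V̂(x̄_st) = Σ W_h² s_h²/n_h, with W_h = N_h/N and N = 1550:
  stratum 1: (480/1550)²·1.27²/72 = 0.0021483
  stratum 2: (390/1550)²·0.67²/47 = 0.000604669
  stratum 3: (590/1550)²·1.21²/96 = 0.00220973
  stratum 4: (90/1550)²·0.49²/6 = 0.000134916
V̂(x̄_st) = 0.00509761
SE(x̄_st) = √0.00509761 = 0.0713976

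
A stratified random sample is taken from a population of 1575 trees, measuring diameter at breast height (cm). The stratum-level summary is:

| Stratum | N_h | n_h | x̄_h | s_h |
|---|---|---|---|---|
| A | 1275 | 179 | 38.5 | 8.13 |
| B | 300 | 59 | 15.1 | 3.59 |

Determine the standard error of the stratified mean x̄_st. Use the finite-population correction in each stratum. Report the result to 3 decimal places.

SE(x̄_st) ≈ 0.463

V̂(x̄_st) = Σ W_h² (1 − n_h/N_h) s_h²/n_h, with W_h = N_h/N and N = 1575:
  stratum A: (1275/1575)²·(1 − 179/1275)·8.13²/179 = 0.208012
  stratum B: (300/1575)²·(1 − 59/300)·3.59²/59 = 0.0063667
V̂(x̄_st) = 0.214378
SE(x̄_st) = √0.214378 = 0.46301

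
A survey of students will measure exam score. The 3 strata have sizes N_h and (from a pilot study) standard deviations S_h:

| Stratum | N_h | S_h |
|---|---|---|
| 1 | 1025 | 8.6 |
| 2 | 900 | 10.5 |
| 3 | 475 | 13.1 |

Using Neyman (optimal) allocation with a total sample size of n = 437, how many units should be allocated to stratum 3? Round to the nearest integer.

Neyman allocation: n_h = n · N_h S_h / Σ N_i S_i, with n = 437.
  stratum 1: N_h·S_h = 1025·8.6 = 8815.00
  stratum 2: N_h·S_h = 900·10.5 = 9450.00
  stratum 3: N_h·S_h = 475·13.1 = 6222.50
Σ N_h S_h = 24487.50
n for stratum 3 = 437·6222.50/24487.50 = 111.046 → 111

111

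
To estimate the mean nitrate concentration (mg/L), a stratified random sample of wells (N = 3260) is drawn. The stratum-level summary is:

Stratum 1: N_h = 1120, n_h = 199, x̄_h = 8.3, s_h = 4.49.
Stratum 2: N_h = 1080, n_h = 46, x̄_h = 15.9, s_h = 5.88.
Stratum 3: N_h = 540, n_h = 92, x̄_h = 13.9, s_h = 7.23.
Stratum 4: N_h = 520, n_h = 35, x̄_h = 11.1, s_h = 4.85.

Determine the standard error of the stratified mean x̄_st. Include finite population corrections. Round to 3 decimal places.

SE(x̄_st) ≈ 0.343

V̂(x̄_st) = Σ W_h² (1 − n_h/N_h) s_h²/n_h, with W_h = N_h/N and N = 3260:
  stratum 1: (1120/3260)²·(1 − 199/1120)·4.49²/199 = 0.00983291
  stratum 2: (1080/3260)²·(1 − 46/1080)·5.88²/46 = 0.078978
  stratum 3: (540/3260)²·(1 − 92/540)·7.23²/92 = 0.0129338
  stratum 4: (520/3260)²·(1 − 35/520)·4.85²/35 = 0.0159487
V̂(x̄_st) = 0.117693
SE(x̄_st) = √0.117693 = 0.343065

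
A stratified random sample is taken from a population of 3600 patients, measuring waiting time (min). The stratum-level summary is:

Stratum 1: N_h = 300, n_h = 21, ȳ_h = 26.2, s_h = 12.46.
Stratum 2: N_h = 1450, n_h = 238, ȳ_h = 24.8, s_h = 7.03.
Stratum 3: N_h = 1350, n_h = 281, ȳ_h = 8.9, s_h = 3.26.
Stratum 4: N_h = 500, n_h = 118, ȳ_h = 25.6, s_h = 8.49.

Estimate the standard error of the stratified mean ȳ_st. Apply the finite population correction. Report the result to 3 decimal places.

SE(ȳ_st) ≈ 0.299

V̂(ȳ_st) = Σ W_h² (1 − n_h/N_h) s_h²/n_h, with W_h = N_h/N and N = 3600:
  stratum 1: (300/3600)²·(1 − 21/300)·12.46²/21 = 0.047746
  stratum 2: (1450/3600)²·(1 − 238/1450)·7.03²/238 = 0.0281578
  stratum 3: (1350/3600)²·(1 − 281/1350)·3.26²/281 = 0.00421149
  stratum 4: (500/3600)²·(1 − 118/500)·8.49²/118 = 0.00900247
V̂(ȳ_st) = 0.0891178
SE(ȳ_st) = √0.0891178 = 0.298526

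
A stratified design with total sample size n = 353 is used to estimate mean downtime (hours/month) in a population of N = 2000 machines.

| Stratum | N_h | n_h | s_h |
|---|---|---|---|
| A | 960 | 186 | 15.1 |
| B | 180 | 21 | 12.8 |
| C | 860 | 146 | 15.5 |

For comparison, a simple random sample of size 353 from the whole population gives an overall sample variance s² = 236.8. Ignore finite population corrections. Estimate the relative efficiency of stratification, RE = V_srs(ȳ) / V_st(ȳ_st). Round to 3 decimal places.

V̂(ȳ_st) = Σ W_h² s_h²/n_h, with W_h = N_h/N and N = 2000:
  stratum A: (960/2000)²·15.1²/186 = 0.282438
  stratum B: (180/2000)²·12.8²/21 = 0.0631954
  stratum C: (860/2000)²·15.5²/146 = 0.304262
V_st = 0.649895
V_srs = s²/n = 236.8/353 = 0.670822
Relative efficiency = V_srs / V_st = 0.670822/0.649895 = 1.0322

RE ≈ 1.032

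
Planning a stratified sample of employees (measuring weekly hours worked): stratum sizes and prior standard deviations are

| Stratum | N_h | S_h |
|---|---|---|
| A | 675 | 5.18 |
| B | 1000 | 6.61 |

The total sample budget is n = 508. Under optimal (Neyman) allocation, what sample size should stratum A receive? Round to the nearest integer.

176

Neyman allocation: n_h = n · N_h S_h / Σ N_i S_i, with n = 508.
  stratum A: N_h·S_h = 675·5.18 = 3496.50
  stratum B: N_h·S_h = 1000·6.61 = 6610.00
Σ N_h S_h = 10106.50
n for stratum A = 508·3496.50/10106.50 = 175.750 → 176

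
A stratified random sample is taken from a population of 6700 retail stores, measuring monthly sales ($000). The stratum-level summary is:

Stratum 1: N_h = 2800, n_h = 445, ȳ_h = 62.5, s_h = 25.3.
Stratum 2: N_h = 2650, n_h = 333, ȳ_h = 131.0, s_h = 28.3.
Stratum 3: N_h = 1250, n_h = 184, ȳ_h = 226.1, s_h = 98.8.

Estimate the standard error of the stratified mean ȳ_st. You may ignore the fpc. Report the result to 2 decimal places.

V̂(ȳ_st) = Σ W_h² s_h²/n_h, with W_h = N_h/N and N = 6700:
  stratum 1: (2800/6700)²·25.3²/445 = 0.251216
  stratum 2: (2650/6700)²·28.3²/333 = 0.376245
  stratum 3: (1250/6700)²·98.8²/184 = 1.84657
V̂(ȳ_st) = 2.47403
SE(ȳ_st) = √2.47403 = 1.57291

SE(ȳ_st) ≈ 1.57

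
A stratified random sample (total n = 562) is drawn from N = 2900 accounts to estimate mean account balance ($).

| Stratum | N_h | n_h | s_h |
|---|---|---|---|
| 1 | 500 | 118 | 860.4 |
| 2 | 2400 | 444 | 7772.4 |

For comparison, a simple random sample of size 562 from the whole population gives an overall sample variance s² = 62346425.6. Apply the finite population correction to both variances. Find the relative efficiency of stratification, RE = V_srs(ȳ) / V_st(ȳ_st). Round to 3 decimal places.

V̂(ȳ_st) = Σ W_h² (1 − n_h/N_h) s_h²/n_h, with W_h = N_h/N and N = 2900:
  stratum 1: (500/2900)²·(1 − 118/500)·860.4²/118 = 142.481
  stratum 2: (2400/2900)²·(1 − 444/2400)·7772.4²/444 = 75947.1
V_st = 76089.6
V_srs = (1 − 562/2900)·62346425.6/562 = 89437.9
Relative efficiency = V_srs / V_st = 89437.9/76089.6 = 1.1754

RE ≈ 1.175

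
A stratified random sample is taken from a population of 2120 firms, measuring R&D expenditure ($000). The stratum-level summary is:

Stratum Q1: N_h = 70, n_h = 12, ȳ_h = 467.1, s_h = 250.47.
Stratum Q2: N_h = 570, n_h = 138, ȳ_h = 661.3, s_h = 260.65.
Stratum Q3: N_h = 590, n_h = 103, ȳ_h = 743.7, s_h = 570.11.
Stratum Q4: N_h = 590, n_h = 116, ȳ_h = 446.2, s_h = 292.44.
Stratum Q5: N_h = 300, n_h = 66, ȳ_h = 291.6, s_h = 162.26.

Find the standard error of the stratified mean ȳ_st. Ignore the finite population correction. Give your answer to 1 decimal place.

SE(ȳ_st) ≈ 18.7

V̂(ȳ_st) = Σ W_h² s_h²/n_h, with W_h = N_h/N and N = 2120:
  stratum Q1: (70/2120)²·250.47²/12 = 5.69973
  stratum Q2: (570/2120)²·260.65²/138 = 35.5889
  stratum Q3: (590/2120)²·570.11²/103 = 244.406
  stratum Q4: (590/2120)²·292.44²/116 = 57.1015
  stratum Q5: (300/2120)²·162.26²/66 = 7.98822
V̂(ȳ_st) = 350.785
SE(ȳ_st) = √350.785 = 18.7292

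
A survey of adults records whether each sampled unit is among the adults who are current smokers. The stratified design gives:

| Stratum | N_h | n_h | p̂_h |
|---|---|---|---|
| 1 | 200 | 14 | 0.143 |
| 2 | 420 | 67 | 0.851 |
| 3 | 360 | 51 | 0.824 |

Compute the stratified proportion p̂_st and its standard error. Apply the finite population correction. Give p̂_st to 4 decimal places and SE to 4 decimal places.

N = 980; stratum weights W_h = N_h/N.
p̂_st = Σ W_h p̂_h = (200·0.143 + 420·0.851 + 360·0.824)/980 = 0.69659
V̂(p̂_st) = Σ W_h² (1 − n_h/N_h) p̂_h(1−p̂_h)/(n_h−1):
  stratum 1: (200/980)²·(1 − 14/200)·0.143·0.857/13 = 0.000365144
  stratum 2: (420/980)²·(1 − 67/420)·0.851·0.149/66 = 0.000296581
  stratum 3: (360/980)²·(1 − 51/360)·0.824·0.176/50 = 0.000335953
V̂(p̂_st) = 0.000997679; SE = √V̂ = 0.031586

p̂_st ≈ 0.6966, SE ≈ 0.0316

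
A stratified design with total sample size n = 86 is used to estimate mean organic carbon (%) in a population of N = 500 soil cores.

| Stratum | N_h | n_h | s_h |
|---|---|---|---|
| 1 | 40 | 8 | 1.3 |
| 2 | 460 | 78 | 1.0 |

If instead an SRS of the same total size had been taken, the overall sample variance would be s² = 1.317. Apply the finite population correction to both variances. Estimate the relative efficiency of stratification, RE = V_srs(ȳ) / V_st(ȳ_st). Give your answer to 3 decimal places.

RE ≈ 1.256

V̂(ȳ_st) = Σ W_h² (1 − n_h/N_h) s_h²/n_h, with W_h = N_h/N and N = 500:
  stratum 1: (40/500)²·(1 − 8/40)·1.3²/8 = 0.0010816
  stratum 2: (460/500)²·(1 − 78/460)·1.0²/78 = 0.00901128
V_st = 0.0100929
V_srs = (1 − 86/500)·1.317/86 = 0.01268
Relative efficiency = V_srs / V_st = 0.01268/0.0100929 = 1.2563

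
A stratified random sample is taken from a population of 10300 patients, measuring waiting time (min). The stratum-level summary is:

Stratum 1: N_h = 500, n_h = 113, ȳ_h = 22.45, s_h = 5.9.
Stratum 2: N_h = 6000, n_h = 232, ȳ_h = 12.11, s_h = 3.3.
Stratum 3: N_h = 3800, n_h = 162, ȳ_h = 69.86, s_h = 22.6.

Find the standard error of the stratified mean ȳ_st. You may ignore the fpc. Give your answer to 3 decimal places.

SE(ȳ_st) ≈ 0.668

V̂(ȳ_st) = Σ W_h² s_h²/n_h, with W_h = N_h/N and N = 10300:
  stratum 1: (500/10300)²·5.9²/113 = 0.000725924
  stratum 2: (6000/10300)²·3.3²/232 = 0.0159282
  stratum 3: (3800/10300)²·22.6²/162 = 0.429136
V̂(ȳ_st) = 0.44579
SE(ȳ_st) = √0.44579 = 0.667675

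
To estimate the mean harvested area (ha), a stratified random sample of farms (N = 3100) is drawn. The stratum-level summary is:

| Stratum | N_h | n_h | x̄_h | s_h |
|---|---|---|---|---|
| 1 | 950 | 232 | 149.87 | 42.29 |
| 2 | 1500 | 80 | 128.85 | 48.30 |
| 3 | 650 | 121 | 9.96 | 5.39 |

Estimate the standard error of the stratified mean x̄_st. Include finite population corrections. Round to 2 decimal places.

SE(x̄_st) ≈ 2.65

V̂(x̄_st) = Σ W_h² (1 − n_h/N_h) s_h²/n_h, with W_h = N_h/N and N = 3100:
  stratum 1: (950/3100)²·(1 − 232/950)·42.29²/232 = 0.547157
  stratum 2: (1500/3100)²·(1 − 80/1500)·48.30²/80 = 6.46339
  stratum 3: (650/3100)²·(1 − 121/650)·5.39²/121 = 0.00859088
V̂(x̄_st) = 7.01914
SE(x̄_st) = √7.01914 = 2.64937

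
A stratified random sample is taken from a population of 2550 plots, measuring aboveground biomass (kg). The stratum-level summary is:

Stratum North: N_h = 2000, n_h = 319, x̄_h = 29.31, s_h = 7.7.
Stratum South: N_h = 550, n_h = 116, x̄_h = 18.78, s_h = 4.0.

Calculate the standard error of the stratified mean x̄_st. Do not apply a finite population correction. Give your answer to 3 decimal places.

SE(x̄_st) ≈ 0.347

V̂(x̄_st) = Σ W_h² s_h²/n_h, with W_h = N_h/N and N = 2550:
  stratum North: (2000/2550)²·7.7²/319 = 0.114333
  stratum South: (550/2550)²·4.0²/116 = 0.00641663
V̂(x̄_st) = 0.120749
SE(x̄_st) = √0.120749 = 0.34749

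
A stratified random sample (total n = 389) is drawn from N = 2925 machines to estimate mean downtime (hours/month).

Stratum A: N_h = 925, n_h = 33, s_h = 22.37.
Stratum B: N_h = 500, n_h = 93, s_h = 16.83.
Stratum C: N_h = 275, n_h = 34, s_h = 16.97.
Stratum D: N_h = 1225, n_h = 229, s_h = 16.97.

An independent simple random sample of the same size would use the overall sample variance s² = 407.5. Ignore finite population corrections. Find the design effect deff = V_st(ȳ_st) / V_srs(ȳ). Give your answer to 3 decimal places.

deff ≈ 1.815

V̂(ȳ_st) = Σ W_h² s_h²/n_h, with W_h = N_h/N and N = 2925:
  stratum A: (925/2925)²·22.37²/33 = 1.51653
  stratum B: (500/2925)²·16.83²/93 = 0.0889966
  stratum C: (275/2925)²·16.97²/34 = 0.0748684
  stratum D: (1225/2925)²·16.97²/229 = 0.220571
V_st = 1.90096
V_srs = s²/n = 407.5/389 = 1.04756
deff = V_st / V_srs = 1.90096/1.04756 = 1.8147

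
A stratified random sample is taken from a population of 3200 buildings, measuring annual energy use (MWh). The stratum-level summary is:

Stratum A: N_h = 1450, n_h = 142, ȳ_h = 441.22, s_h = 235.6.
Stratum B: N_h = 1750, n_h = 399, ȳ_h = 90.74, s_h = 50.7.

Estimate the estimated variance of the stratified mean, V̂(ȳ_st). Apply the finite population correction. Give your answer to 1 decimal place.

V̂(ȳ_st) ≈ 73.9

V̂(ȳ_st) = Σ W_h² (1 − n_h/N_h) s_h²/n_h, with W_h = N_h/N and N = 3200:
  stratum A: (1450/3200)²·(1 − 142/1450)·235.6²/142 = 72.3999
  stratum B: (1750/3200)²·(1 − 399/1750)·50.7²/399 = 1.48743
V̂(ȳ_st) = 73.8873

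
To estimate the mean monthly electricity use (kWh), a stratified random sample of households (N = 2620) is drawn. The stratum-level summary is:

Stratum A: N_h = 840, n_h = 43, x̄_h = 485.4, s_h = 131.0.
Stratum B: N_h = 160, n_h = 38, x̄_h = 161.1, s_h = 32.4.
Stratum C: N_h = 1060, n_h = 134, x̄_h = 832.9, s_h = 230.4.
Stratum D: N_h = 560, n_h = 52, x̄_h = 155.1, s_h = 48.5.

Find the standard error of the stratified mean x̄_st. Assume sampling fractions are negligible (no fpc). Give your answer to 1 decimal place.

SE(x̄_st) ≈ 10.4

V̂(x̄_st) = Σ W_h² s_h²/n_h, with W_h = N_h/N and N = 2620:
  stratum A: (840/2620)²·131.0²/43 = 41.0233
  stratum B: (160/2620)²·32.4²/38 = 0.103025
  stratum C: (1060/2620)²·230.4²/134 = 64.8439
  stratum D: (560/2620)²·48.5²/52 = 2.06659
V̂(x̄_st) = 108.037
SE(x̄_st) = √108.037 = 10.3941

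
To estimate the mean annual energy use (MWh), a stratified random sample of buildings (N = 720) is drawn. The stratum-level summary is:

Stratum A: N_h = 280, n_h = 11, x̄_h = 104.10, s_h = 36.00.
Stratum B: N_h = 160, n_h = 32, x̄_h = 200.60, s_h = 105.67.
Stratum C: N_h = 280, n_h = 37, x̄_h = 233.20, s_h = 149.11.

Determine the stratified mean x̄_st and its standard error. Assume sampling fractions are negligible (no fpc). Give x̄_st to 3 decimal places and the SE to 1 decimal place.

x̄_st = Σ W_h x̄_h = (280·104.10 + 160·200.60 + 280·233.20)/720 = 175.75000
V̂(x̄_st) = Σ W_h² s_h²/n_h, with W_h = N_h/N and N = 720:
  stratum A: (280/720)²·36.00²/11 = 17.8182
  stratum B: (160/720)²·105.67²/32 = 17.2317
  stratum C: (280/720)²·149.11²/37 = 90.8789
V̂(x̄_st) = 125.929
SE(x̄_st) = √125.929 = 11.2218

x̄_st ≈ 175.750, SE ≈ 11.2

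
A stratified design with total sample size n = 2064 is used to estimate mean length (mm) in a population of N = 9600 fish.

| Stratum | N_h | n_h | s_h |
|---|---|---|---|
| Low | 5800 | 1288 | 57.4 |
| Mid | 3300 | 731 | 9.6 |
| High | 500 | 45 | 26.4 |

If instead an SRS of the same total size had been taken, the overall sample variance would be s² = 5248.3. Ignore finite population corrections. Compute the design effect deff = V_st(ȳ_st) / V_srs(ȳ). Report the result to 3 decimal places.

V̂(ȳ_st) = Σ W_h² s_h²/n_h, with W_h = N_h/N and N = 9600:
  stratum Low: (5800/9600)²·57.4²/1288 = 0.93373
  stratum Mid: (3300/9600)²·9.6²/731 = 0.0148974
  stratum High: (500/9600)²·26.4²/45 = 0.0420139
V_st = 0.990642
V_srs = s²/n = 5248.3/2064 = 2.54278
deff = V_st / V_srs = 0.990642/2.54278 = 0.3896

deff ≈ 0.390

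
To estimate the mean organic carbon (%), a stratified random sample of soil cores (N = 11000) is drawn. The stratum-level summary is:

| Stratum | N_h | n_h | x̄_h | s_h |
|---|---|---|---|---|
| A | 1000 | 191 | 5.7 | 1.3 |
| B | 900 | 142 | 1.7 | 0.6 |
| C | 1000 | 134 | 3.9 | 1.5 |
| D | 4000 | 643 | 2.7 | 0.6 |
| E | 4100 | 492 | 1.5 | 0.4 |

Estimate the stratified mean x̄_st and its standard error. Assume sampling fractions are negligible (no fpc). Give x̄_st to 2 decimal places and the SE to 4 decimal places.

x̄_st = Σ W_h x̄_h = (1000·5.7 + 900·1.7 + 1000·3.9 + 4000·2.7 + 4100·1.5)/11000 = 2.55273
V̂(x̄_st) = Σ W_h² s_h²/n_h, with W_h = N_h/N and N = 11000:
  stratum A: (1000/11000)²·1.3²/191 = 7.31254e-05
  stratum B: (900/11000)²·0.6²/142 = 1.69712e-05
  stratum C: (1000/11000)²·1.5²/134 = 0.000138769
  stratum D: (4000/11000)²·0.6²/643 = 7.40331e-05
  stratum E: (4100/11000)²·0.4²/492 = 4.51791e-05
V̂(x̄_st) = 0.000348078
SE(x̄_st) = √0.000348078 = 0.0186568

x̄_st ≈ 2.55, SE ≈ 0.0187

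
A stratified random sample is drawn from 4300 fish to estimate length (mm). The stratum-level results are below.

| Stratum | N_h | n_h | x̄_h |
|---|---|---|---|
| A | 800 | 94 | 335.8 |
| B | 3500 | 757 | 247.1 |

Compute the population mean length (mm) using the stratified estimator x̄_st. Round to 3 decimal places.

N = Σ N_h = 4300. Stratum weights W_h = N_h/N.
x̄_st = (800·335.8 + 3500·247.1) / 4300 = 263.60233

x̄_st ≈ 263.602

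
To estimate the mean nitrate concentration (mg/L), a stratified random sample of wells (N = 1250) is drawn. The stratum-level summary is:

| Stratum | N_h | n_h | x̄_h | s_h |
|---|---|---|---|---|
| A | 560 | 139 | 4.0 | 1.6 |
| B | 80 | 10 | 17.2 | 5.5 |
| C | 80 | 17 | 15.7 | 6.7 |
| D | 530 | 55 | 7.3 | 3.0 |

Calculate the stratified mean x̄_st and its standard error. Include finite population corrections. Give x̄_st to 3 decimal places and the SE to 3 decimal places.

x̄_st ≈ 6.993, SE ≈ 0.220

x̄_st = Σ W_h x̄_h = (560·4.0 + 80·17.2 + 80·15.7 + 530·7.3)/1250 = 6.99280
V̂(x̄_st) = Σ W_h² (1 − n_h/N_h) s_h²/n_h, with W_h = N_h/N and N = 1250:
  stratum A: (560/1250)²·(1 − 139/560)·1.6²/139 = 0.00277891
  stratum B: (80/1250)²·(1 − 10/80)·5.5²/10 = 0.0108416
  stratum C: (80/1250)²·(1 − 17/80)·6.7²/17 = 0.00851748
  stratum D: (530/1250)²·(1 − 55/530)·3.0²/55 = 0.0263651
V̂(x̄_st) = 0.0485031
SE(x̄_st) = √0.0485031 = 0.220234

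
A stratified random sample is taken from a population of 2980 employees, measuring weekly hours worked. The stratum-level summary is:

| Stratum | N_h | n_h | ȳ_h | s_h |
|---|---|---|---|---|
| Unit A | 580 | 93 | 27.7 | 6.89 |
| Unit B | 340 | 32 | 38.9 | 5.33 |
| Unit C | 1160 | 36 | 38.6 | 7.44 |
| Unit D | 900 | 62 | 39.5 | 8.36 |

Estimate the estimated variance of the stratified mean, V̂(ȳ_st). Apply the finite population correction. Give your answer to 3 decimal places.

V̂(ȳ_st) = Σ W_h² (1 − n_h/N_h) s_h²/n_h, with W_h = N_h/N and N = 2980:
  stratum Unit A: (580/2980)²·(1 − 93/580)·6.89²/93 = 0.016236
  stratum Unit B: (340/2980)²·(1 − 32/340)·5.33²/32 = 0.0104689
  stratum Unit C: (1160/2980)²·(1 − 36/1160)·7.44²/36 = 0.225754
  stratum Unit D: (900/2980)²·(1 − 62/900)·8.36²/62 = 0.0957359
V̂(ȳ_st) = 0.348195

V̂(ȳ_st) ≈ 0.348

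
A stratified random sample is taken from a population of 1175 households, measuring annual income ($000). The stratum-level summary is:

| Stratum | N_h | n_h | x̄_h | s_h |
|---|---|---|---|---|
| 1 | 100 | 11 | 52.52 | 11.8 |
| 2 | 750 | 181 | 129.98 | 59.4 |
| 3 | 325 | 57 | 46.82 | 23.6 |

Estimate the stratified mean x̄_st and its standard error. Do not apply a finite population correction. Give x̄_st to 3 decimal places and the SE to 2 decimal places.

x̄_st = Σ W_h x̄_h = (100·52.52 + 750·129.98 + 325·46.82)/1175 = 100.38596
V̂(x̄_st) = Σ W_h² s_h²/n_h, with W_h = N_h/N and N = 1175:
  stratum 1: (100/1175)²·11.8²/11 = 0.0916844
  stratum 2: (750/1175)²·59.4²/181 = 7.94221
  stratum 3: (325/1175)²·23.6²/57 = 0.74755
V̂(x̄_st) = 8.78144
SE(x̄_st) = √8.78144 = 2.96335

x̄_st ≈ 100.386, SE ≈ 2.96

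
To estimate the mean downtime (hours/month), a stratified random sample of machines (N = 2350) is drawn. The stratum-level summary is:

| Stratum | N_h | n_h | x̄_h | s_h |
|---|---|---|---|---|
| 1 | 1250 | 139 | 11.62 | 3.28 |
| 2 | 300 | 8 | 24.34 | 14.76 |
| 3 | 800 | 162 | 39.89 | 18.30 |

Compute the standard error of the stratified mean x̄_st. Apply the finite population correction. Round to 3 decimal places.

SE(x̄_st) ≈ 0.802

V̂(x̄_st) = Σ W_h² (1 − n_h/N_h) s_h²/n_h, with W_h = N_h/N and N = 2350:
  stratum 1: (1250/2350)²·(1 − 139/1250)·3.28²/139 = 0.0194635
  stratum 2: (300/2350)²·(1 − 8/300)·14.76²/8 = 0.431968
  stratum 3: (800/2350)²·(1 − 162/800)·18.30²/162 = 0.191057
V̂(x̄_st) = 0.642488
SE(x̄_st) = √0.642488 = 0.801553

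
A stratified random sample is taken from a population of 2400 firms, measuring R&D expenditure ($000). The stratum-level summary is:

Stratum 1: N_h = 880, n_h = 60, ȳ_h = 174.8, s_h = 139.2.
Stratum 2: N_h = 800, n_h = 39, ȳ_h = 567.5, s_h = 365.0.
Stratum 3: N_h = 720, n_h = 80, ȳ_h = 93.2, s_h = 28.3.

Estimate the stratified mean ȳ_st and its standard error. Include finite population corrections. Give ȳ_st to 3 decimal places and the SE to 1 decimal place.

ȳ_st ≈ 281.220, SE ≈ 20.1

ȳ_st = Σ W_h ȳ_h = (880·174.8 + 800·567.5 + 720·93.2)/2400 = 281.22000
V̂(ȳ_st) = Σ W_h² (1 − n_h/N_h) s_h²/n_h, with W_h = N_h/N and N = 2400:
  stratum 1: (880/2400)²·(1 − 60/880)·139.2²/60 = 40.4577
  stratum 2: (800/2400)²·(1 − 39/800)·365.0²/39 = 361.055
  stratum 3: (720/2400)²·(1 − 80/720)·28.3²/80 = 0.80089
V̂(ȳ_st) = 402.314
SE(ȳ_st) = √402.314 = 20.0578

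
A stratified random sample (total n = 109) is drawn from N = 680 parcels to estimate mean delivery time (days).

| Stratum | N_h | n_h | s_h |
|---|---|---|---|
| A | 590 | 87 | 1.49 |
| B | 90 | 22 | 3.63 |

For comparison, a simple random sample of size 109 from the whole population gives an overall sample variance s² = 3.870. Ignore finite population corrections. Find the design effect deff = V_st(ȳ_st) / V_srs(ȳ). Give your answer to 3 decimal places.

deff ≈ 0.837

V̂(ȳ_st) = Σ W_h² s_h²/n_h, with W_h = N_h/N and N = 680:
  stratum A: (590/680)²·1.49²/87 = 0.0192105
  stratum B: (90/680)²·3.63²/22 = 0.010492
V_st = 0.0297025
V_srs = s²/n = 3.870/109 = 0.0355046
deff = V_st / V_srs = 0.0297025/0.0355046 = 0.8366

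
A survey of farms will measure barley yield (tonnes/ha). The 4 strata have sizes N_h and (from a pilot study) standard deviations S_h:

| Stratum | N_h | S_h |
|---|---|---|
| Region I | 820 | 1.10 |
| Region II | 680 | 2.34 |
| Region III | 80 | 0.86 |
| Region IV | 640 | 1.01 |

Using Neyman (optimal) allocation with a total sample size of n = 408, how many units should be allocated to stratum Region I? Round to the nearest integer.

Neyman allocation: n_h = n · N_h S_h / Σ N_i S_i, with n = 408.
  stratum Region I: N_h·S_h = 820·1.10 = 902.00
  stratum Region II: N_h·S_h = 680·2.34 = 1591.20
  stratum Region III: N_h·S_h = 80·0.86 = 68.80
  stratum Region IV: N_h·S_h = 640·1.01 = 646.40
Σ N_h S_h = 3208.40
n for stratum Region I = 408·902.00/3208.40 = 114.704 → 115

115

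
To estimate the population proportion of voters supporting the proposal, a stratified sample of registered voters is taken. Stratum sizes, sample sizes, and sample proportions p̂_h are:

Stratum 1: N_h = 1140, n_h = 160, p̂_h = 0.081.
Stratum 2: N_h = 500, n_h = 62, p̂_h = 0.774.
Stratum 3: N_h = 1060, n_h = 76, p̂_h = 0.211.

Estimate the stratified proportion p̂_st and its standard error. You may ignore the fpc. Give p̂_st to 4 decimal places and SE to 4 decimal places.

N = 2700; stratum weights W_h = N_h/N.
p̂_st = Σ W_h p̂_h = (1140·0.081 + 500·0.774 + 1060·0.211)/2700 = 0.26037
V̂(p̂_st) = Σ W_h² p̂_h(1−p̂_h)/(n_h−1):
  stratum 1: (1140/2700)²·0.081·0.919/159 = 8.34614e-05
  stratum 2: (500/2700)²·0.774·0.226/61 = 9.83404e-05
  stratum 3: (1060/2700)²·0.211·0.789/75 = 0.000342123
V̂(p̂_st) = 0.000523925; SE = √V̂ = 0.0228894

p̂_st ≈ 0.2604, SE ≈ 0.0229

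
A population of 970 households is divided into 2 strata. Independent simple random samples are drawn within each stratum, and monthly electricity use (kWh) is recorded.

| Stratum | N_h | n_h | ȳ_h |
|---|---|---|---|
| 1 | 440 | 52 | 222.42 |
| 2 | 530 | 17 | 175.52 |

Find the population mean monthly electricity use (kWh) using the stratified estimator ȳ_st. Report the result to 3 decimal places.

N = Σ N_h = 970. Stratum weights W_h = N_h/N.
ȳ_st = (440·222.42 + 530·175.52) / 970 = 196.79423

ȳ_st ≈ 196.794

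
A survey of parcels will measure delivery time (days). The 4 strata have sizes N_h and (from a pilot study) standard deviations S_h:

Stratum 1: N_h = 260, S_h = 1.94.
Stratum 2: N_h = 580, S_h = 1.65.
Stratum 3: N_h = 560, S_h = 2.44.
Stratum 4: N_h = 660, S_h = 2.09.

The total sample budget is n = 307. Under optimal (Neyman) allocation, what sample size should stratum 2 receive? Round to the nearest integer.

70

Neyman allocation: n_h = n · N_h S_h / Σ N_i S_i, with n = 307.
  stratum 1: N_h·S_h = 260·1.94 = 504.40
  stratum 2: N_h·S_h = 580·1.65 = 957.00
  stratum 3: N_h·S_h = 560·2.44 = 1366.40
  stratum 4: N_h·S_h = 660·2.09 = 1379.40
Σ N_h S_h = 4207.20
n for stratum 2 = 307·957.00/4207.20 = 69.832 → 70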